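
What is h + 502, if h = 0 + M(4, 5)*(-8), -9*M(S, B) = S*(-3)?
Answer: 1474/3 ≈ 491.33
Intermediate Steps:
M(S, B) = S/3 (M(S, B) = -S*(-3)/9 = -(-1)*S/3 = S/3)
h = -32/3 (h = 0 + ((⅓)*4)*(-8) = 0 + (4/3)*(-8) = 0 - 32/3 = -32/3 ≈ -10.667)
h + 502 = -32/3 + 502 = 1474/3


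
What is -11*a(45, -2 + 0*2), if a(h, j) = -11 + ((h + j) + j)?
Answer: -330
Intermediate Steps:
a(h, j) = -11 + h + 2*j (a(h, j) = -11 + (h + 2*j) = -11 + h + 2*j)
-11*a(45, -2 + 0*2) = -11*(-11 + 45 + 2*(-2 + 0*2)) = -11*(-11 + 45 + 2*(-2 + 0)) = -11*(-11 + 45 + 2*(-2)) = -11*(-11 + 45 - 4) = -11*30 = -330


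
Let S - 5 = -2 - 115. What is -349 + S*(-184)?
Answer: 20259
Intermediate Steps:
S = -112 (S = 5 + (-2 - 115) = 5 - 117 = -112)
-349 + S*(-184) = -349 - 112*(-184) = -349 + 20608 = 20259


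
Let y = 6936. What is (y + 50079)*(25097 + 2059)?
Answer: 1548299340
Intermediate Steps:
(y + 50079)*(25097 + 2059) = (6936 + 50079)*(25097 + 2059) = 57015*27156 = 1548299340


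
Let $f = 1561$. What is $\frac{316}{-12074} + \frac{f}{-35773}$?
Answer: $- \frac{15075891}{215961601} \approx -0.069808$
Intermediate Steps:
$\frac{316}{-12074} + \frac{f}{-35773} = \frac{316}{-12074} + \frac{1561}{-35773} = 316 \left(- \frac{1}{12074}\right) + 1561 \left(- \frac{1}{35773}\right) = - \frac{158}{6037} - \frac{1561}{35773} = - \frac{15075891}{215961601}$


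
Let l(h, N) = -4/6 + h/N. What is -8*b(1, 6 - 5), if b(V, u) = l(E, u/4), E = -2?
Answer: 208/3 ≈ 69.333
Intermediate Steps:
l(h, N) = -⅔ + h/N (l(h, N) = -4*⅙ + h/N = -⅔ + h/N)
b(V, u) = -⅔ - 8/u (b(V, u) = -⅔ - 2*4/u = -⅔ - 8/u)
-8*b(1, 6 - 5) = -8*(-⅔ - 8/(6 - 5)) = -8*(-⅔ - 8/1) = -8*(-⅔ - 8*1) = -8*(-⅔ - 8) = -8*(-26/3) = 208/3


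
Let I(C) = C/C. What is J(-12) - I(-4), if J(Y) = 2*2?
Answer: 3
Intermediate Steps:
I(C) = 1
J(Y) = 4
J(-12) - I(-4) = 4 - 1*1 = 4 - 1 = 3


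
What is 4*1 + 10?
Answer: 14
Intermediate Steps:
4*1 + 10 = 4 + 10 = 14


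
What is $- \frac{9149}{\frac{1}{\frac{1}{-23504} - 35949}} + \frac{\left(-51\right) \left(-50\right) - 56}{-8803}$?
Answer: $\frac{68050750950774183}{206905712} \approx 3.289 \cdot 10^{8}$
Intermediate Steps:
$- \frac{9149}{\frac{1}{\frac{1}{-23504} - 35949}} + \frac{\left(-51\right) \left(-50\right) - 56}{-8803} = - \frac{9149}{\frac{1}{- \frac{1}{23504} - 35949}} + \left(2550 - 56\right) \left(- \frac{1}{8803}\right) = - \frac{9149}{\frac{1}{- \frac{844945297}{23504}}} + 2494 \left(- \frac{1}{8803}\right) = - \frac{9149}{- \frac{23504}{844945297}} - \frac{2494}{8803} = \left(-9149\right) \left(- \frac{844945297}{23504}\right) - \frac{2494}{8803} = \frac{7730404522253}{23504} - \frac{2494}{8803} = \frac{68050750950774183}{206905712}$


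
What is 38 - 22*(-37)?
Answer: 852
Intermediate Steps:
38 - 22*(-37) = 38 + 814 = 852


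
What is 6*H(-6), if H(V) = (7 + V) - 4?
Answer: -18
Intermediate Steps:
H(V) = 3 + V
6*H(-6) = 6*(3 - 6) = 6*(-3) = -18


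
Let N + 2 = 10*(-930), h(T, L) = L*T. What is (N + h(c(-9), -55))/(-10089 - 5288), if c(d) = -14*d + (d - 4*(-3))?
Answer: 16397/15377 ≈ 1.0663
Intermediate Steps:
c(d) = 12 - 13*d (c(d) = -14*d + (d + 12) = -14*d + (12 + d) = 12 - 13*d)
N = -9302 (N = -2 + 10*(-930) = -2 - 9300 = -9302)
(N + h(c(-9), -55))/(-10089 - 5288) = (-9302 - 55*(12 - 13*(-9)))/(-10089 - 5288) = (-9302 - 55*(12 + 117))/(-15377) = (-9302 - 55*129)*(-1/15377) = (-9302 - 7095)*(-1/15377) = -16397*(-1/15377) = 16397/15377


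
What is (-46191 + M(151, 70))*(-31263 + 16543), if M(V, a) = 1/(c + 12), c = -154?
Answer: 48275145280/71 ≈ 6.7993e+8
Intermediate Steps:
M(V, a) = -1/142 (M(V, a) = 1/(-154 + 12) = 1/(-142) = -1/142)
(-46191 + M(151, 70))*(-31263 + 16543) = (-46191 - 1/142)*(-31263 + 16543) = -6559123/142*(-14720) = 48275145280/71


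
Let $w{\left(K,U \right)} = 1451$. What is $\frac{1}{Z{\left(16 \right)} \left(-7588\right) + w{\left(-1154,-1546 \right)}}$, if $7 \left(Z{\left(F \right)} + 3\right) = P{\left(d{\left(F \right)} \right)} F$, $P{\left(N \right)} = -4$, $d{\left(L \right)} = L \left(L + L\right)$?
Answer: $\frac{1}{93591} \approx 1.0685 \cdot 10^{-5}$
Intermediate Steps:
$d{\left(L \right)} = 2 L^{2}$ ($d{\left(L \right)} = L 2 L = 2 L^{2}$)
$Z{\left(F \right)} = -3 - \frac{4 F}{7}$ ($Z{\left(F \right)} = -3 + \frac{\left(-4\right) F}{7} = -3 - \frac{4 F}{7}$)
$\frac{1}{Z{\left(16 \right)} \left(-7588\right) + w{\left(-1154,-1546 \right)}} = \frac{1}{\left(-3 - \frac{64}{7}\right) \left(-7588\right) + 1451} = \frac{1}{\left(- \frac{85}{7}\right) \left(-7588\right) + 1451} = \frac{1}{92140 + 1451} = \frac{1}{93591}$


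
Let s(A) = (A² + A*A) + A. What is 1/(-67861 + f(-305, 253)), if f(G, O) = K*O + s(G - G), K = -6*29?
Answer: -1/111883 ≈ -8.9379e-6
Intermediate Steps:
s(A) = A + 2*A² (s(A) = (A² + A²) + A = 2*A² + A = A + 2*A²)
K = -174
f(G, O) = -174*O (f(G, O) = -174*O + (G - G)*(1 + 2*(G - G)) = -174*O + 0*(1 + 2*0) = -174*O + 0*(1 + 0) = -174*O + 0*1 = -174*O + 0 = -174*O)
1/(-67861 + f(-305, 253)) = 1/(-67861 - 174*253) = 1/(-67861 - 44022) = 1/(-111883) = -1/111883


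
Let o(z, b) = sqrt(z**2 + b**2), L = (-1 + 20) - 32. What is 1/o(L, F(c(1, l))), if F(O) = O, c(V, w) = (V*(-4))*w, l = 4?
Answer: sqrt(17)/85 ≈ 0.048507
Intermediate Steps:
c(V, w) = -4*V*w (c(V, w) = (-4*V)*w = -4*V*w)
L = -13 (L = 19 - 32 = -13)
o(z, b) = sqrt(b**2 + z**2)
1/o(L, F(c(1, l))) = 1/(sqrt((-4*1*4)**2 + (-13)**2)) = 1/(sqrt((-16)**2 + 169)) = 1/(sqrt(256 + 169)) = 1/(sqrt(425)) = 1/(5*sqrt(17)) = sqrt(17)/85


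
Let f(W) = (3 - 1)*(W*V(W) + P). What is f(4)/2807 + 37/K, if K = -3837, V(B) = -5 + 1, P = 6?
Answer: -180599/10770459 ≈ -0.016768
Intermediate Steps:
V(B) = -4
f(W) = 12 - 8*W (f(W) = (3 - 1)*(W*(-4) + 6) = 2*(-4*W + 6) = 2*(6 - 4*W) = 12 - 8*W)
f(4)/2807 + 37/K = (12 - 8*4)/2807 + 37/(-3837) = (12 - 32)*(1/2807) + 37*(-1/3837) = -20*1/2807 - 37/3837 = -20/2807 - 37/3837 = -180599/10770459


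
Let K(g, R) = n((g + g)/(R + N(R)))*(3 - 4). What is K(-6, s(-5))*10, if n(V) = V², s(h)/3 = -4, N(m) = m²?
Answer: -10/121 ≈ -0.082645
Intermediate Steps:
s(h) = -12 (s(h) = 3*(-4) = -12)
K(g, R) = -4*g²/(R + R²)² (K(g, R) = ((g + g)/(R + R²))²*(3 - 4) = ((2*g)/(R + R²))²*(-1) = (2*g/(R + R²))²*(-1) = (4*g²/(R + R²)²)*(-1) = -4*g²/(R + R²)²)
K(-6, s(-5))*10 = -4*(-6)²/((-12)²*(1 - 12)²)*10 = -4*1/144*36/(-11)²*10 = -4*1/144*36*1/121*10 = -1/121*10 = -10/121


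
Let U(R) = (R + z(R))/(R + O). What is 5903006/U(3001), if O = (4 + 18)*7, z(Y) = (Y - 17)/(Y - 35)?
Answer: 5523873633638/890395 ≈ 6.2038e+6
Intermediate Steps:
z(Y) = (-17 + Y)/(-35 + Y)
O = 154 (O = 22*7 = 154)
U(R) = (R + (-17 + R)/(-35 + R))/(154 + R) (U(R) = (R + (-17 + R)/(-35 + R))/(R + 154) = (R + (-17 + R)/(-35 + R))/(154 + R))
5903006/U(3001) = 5903006/(((-17 + 3001 + 3001*(-35 + 3001))/((-35 + 3001)*(154 + 3001)))) = 5903006/(((-17 + 3001 + 3001*2966)/(2966*3155))) = 5903006/(((1/2966)*(1/3155)*(-17 + 3001 + 8900966))) = 5903006/(((1/2966)*(1/3155)*8903950)) = 5903006/(890395/935773) = 5903006*(935773/890395) = 5523873633638/890395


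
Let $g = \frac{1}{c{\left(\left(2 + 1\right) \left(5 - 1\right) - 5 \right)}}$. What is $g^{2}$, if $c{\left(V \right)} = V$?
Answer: $\frac{1}{49} \approx 0.020408$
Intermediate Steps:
$g = \frac{1}{7}$ ($g = \frac{1}{\left(2 + 1\right) \left(5 - 1\right) - 5} = \frac{1}{3 \cdot 4 - 5} = \frac{1}{12 - 5} = \frac{1}{7} \approx 0.14286$)
$g^{2} = \left(\frac{1}{7}\right)^{2} = \frac{1}{49}$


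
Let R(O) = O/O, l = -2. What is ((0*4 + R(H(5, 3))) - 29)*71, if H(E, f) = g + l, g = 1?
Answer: -1988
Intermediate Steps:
H(E, f) = -1 (H(E, f) = 1 - 2 = -1)
R(O) = 1
((0*4 + R(H(5, 3))) - 29)*71 = ((0*4 + 1) - 29)*71 = ((0 + 1) - 29)*71 = (1 - 29)*71 = -28*71 = -1988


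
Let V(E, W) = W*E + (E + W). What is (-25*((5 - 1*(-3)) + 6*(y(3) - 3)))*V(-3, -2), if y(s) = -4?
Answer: 850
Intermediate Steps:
V(E, W) = E + W + E*W (V(E, W) = E*W + (E + W) = E + W + E*W)
(-25*((5 - 1*(-3)) + 6*(y(3) - 3)))*V(-3, -2) = (-25*((5 - 1*(-3)) + 6*(-4 - 3)))*(-3 - 2 - 3*(-2)) = (-25*((5 + 3) + 6*(-7)))*(-3 - 2 + 6) = -25*(8 - 42)*1 = -25*(-34)*1 = 850*1 = 850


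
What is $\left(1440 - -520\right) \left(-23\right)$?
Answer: $-45080$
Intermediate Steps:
$\left(1440 - -520\right) \left(-23\right) = \left(1440 + 520\right) \left(-23\right) = 1960 \left(-23\right) = -45080$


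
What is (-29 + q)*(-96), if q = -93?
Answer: 11712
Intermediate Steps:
(-29 + q)*(-96) = (-29 - 93)*(-96) = -122*(-96) = 11712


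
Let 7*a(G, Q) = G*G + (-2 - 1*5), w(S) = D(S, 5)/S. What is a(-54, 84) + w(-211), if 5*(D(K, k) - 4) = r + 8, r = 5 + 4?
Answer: 3068736/7385 ≈ 415.54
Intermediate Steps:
r = 9
D(K, k) = 37/5 (D(K, k) = 4 + (9 + 8)/5 = 4 + (⅕)*17 = 4 + 17/5 = 37/5)
w(S) = 37/(5*S)
a(G, Q) = -1 + G²/7 (a(G, Q) = (G*G + (-2 - 1*5))/7 = (G² + (-2 - 5))/7 = (G² - 7)/7 = (-7 + G²)/7 = -1 + G²/7)
a(-54, 84) + w(-211) = (-1 + (⅐)*(-54)²) + (37/5)/(-211) = (-1 + (⅐)*2916) + (37/5)*(-1/211) = (-1 + 2916/7) - 37/1055 = 2909/7 - 37/1055 = 3068736/7385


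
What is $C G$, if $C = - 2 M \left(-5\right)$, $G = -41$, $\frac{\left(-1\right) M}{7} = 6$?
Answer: $17220$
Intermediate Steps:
$M = -42$ ($M = \left(-7\right) 6 = -42$)
$C = -420$ ($C = \left(-2\right) \left(-42\right) \left(-5\right) = 84 \left(-5\right) = -420$)
$C G = \left(-420\right) \left(-41\right) = 17220$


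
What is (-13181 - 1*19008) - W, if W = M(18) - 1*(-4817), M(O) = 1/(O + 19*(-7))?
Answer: -4255689/115 ≈ -37006.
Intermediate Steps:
M(O) = 1/(-133 + O) (M(O) = 1/(O - 133) = 1/(-133 + O))
W = 553954/115 (W = 1/(-133 + 18) - 1*(-4817) = 1/(-115) + 4817 = -1/115 + 4817 = 553954/115 ≈ 4817.0)
(-13181 - 1*19008) - W = (-13181 - 1*19008) - 1*553954/115 = (-13181 - 19008) - 553954/115 = -32189 - 553954/115 = -4255689/115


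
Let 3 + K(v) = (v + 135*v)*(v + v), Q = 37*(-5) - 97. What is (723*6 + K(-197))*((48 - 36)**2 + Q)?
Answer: -1457332854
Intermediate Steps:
Q = -282 (Q = -185 - 97 = -282)
K(v) = -3 + 272*v**2 (K(v) = -3 + (v + 135*v)*(v + v) = -3 + (136*v)*(2*v) = -3 + 272*v**2)
(723*6 + K(-197))*((48 - 36)**2 + Q) = (723*6 + (-3 + 272*(-197)**2))*((48 - 36)**2 - 282) = (4338 + (-3 + 272*38809))*(12**2 - 282) = (4338 + (-3 + 10556048))*(144 - 282) = (4338 + 10556045)*(-138) = 10560383*(-138) = -1457332854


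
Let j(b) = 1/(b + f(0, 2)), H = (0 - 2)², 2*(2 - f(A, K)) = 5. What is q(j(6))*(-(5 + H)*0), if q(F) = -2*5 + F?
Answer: 0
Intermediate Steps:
f(A, K) = -½ (f(A, K) = 2 - ½*5 = 2 - 5/2 = -½)
H = 4 (H = (-2)² = 4)
j(b) = 1/(-½ + b) (j(b) = 1/(b - ½) = 1/(-½ + b))
q(F) = -10 + F
q(j(6))*(-(5 + H)*0) = (-10 + 2/(-1 + 2*6))*(-(5 + 4)*0) = (-10 + 2/(-1 + 12))*(-9*0) = (-10 + 2/11)*(-1*0) = (-10 + 2*(1/11))*0 = (-10 + 2/11)*0 = -108/11*0 = 0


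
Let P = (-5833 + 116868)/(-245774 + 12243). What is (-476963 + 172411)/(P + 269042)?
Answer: -71122333112/62829536267 ≈ -1.1320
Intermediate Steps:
P = -111035/233531 (P = 111035/(-233531) = 111035*(-1/233531) = -111035/233531 ≈ -0.47546)
(-476963 + 172411)/(P + 269042) = (-476963 + 172411)/(-111035/233531 + 269042) = -304552/62829536267/233531 = -304552*233531/62829536267 = -71122333112/62829536267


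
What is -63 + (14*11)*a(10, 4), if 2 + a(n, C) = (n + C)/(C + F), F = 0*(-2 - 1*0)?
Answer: 168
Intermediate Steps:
F = 0 (F = 0*(-2 + 0) = 0*(-2) = 0)
a(n, C) = -2 + (C + n)/C (a(n, C) = -2 + (n + C)/(C + 0) = -2 + (C + n)/C)
-63 + (14*11)*a(10, 4) = -63 + (14*11)*((10 - 1*4)/4) = -63 + 154*((10 - 4)/4) = -63 + 154*((¼)*6) = -63 + 154*(3/2) = -63 + 231 = 168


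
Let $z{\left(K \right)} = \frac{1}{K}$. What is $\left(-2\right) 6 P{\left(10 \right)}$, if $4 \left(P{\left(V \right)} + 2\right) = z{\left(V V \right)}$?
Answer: $\frac{2397}{100} \approx 23.97$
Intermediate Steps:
$P{\left(V \right)} = -2 + \frac{1}{4 V^{2}}$ ($P{\left(V \right)} = -2 + \frac{1}{4 V V} = -2 + \frac{1}{4 V^{2}}$)
$\left(-2\right) 6 P{\left(10 \right)} = \left(-2\right) 6 \left(-2 + \frac{1}{4 \cdot 100}\right) = - 12 \left(-2 + \frac{1}{4} \cdot \frac{1}{100}\right) = - 12 \left(-2 + \frac{1}{400}\right) = \left(-12\right) \left(- \frac{799}{400}\right) = \frac{2397}{100}$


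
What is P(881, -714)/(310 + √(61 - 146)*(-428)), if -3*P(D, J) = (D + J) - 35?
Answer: -682/783337 - 4708*I*√85/3916685 ≈ -0.00087063 - 0.011082*I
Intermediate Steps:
P(D, J) = 35/3 - D/3 - J/3 (P(D, J) = -((D + J) - 35)/3 = -(-35 + D + J)/3 = 35/3 - D/3 - J/3)
P(881, -714)/(310 + √(61 - 146)*(-428)) = (35/3 - ⅓*881 - ⅓*(-714))/(310 + √(61 - 146)*(-428)) = (35/3 - 881/3 + 238)/(310 + √(-85)*(-428)) = -44/(310 + (I*√85)*(-428)) = -44/(310 - 428*I*√85)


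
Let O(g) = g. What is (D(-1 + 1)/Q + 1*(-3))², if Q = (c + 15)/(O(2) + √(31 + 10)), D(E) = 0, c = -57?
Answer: 9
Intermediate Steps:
Q = -42/(2 + √41) (Q = (-57 + 15)/(2 + √(31 + 10)) = -42/(2 + √41) ≈ -4.9981)
(D(-1 + 1)/Q + 1*(-3))² = (0/(84/37 - 42*√41/37) + 1*(-3))² = (0 - 3)² = (-3)² = 9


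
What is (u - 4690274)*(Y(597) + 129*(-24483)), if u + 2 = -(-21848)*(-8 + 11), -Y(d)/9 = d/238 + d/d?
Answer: 248309981118378/17 ≈ 1.4606e+13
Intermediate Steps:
Y(d) = -9 - 9*d/238 (Y(d) = -9*(d/238 + d/d) = -9*(d*(1/238) + 1) = -9*(d/238 + 1) = -9*(1 + d/238) = -9 - 9*d/238)
u = 65542 (u = -2 - (-21848)*(-8 + 11) = -2 - (-21848)*3 = -2 - 2731*(-24) = -2 + 65544 = 65542)
(u - 4690274)*(Y(597) + 129*(-24483)) = (65542 - 4690274)*((-9 - 9/238*597) + 129*(-24483)) = -4624732*((-9 - 5373/238) - 3158307) = -4624732*(-7515/238 - 3158307) = -4624732*(-751684581/238) = 248309981118378/17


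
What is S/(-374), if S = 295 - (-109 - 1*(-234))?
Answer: -5/11 ≈ -0.45455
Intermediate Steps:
S = 170 (S = 295 - (-109 + 234) = 295 - 1*125 = 295 - 125 = 170)
S/(-374) = 170/(-374) = 170*(-1/374) = -5/11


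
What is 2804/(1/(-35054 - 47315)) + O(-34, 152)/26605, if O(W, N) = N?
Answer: -6144761994828/26605 ≈ -2.3096e+8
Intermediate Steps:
2804/(1/(-35054 - 47315)) + O(-34, 152)/26605 = 2804/(1/(-35054 - 47315)) + 152/26605 = 2804/(1/(-82369)) + 152*(1/26605) = 2804/(-1/82369) + 152/26605 = 2804*(-82369) + 152/26605 = -230962676 + 152/26605 = -6144761994828/26605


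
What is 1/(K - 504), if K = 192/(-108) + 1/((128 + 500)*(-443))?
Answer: -2503836/1266384617 ≈ -0.0019772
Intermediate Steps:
K = -4451273/2503836 (K = 192*(-1/108) - 1/443/628 = -16/9 + (1/628)*(-1/443) = -16/9 - 1/278204 = -4451273/2503836 ≈ -1.7778)
1/(K - 504) = 1/(-4451273/2503836 - 504) = 1/(-1266384617/2503836) = -2503836/1266384617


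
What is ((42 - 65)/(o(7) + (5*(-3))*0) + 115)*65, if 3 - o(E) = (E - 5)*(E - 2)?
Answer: 53820/7 ≈ 7688.6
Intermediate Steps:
o(E) = 3 - (-5 + E)*(-2 + E) (o(E) = 3 - (E - 5)*(E - 2) = 3 - (-5 + E)*(-2 + E))
((42 - 65)/(o(7) + (5*(-3))*0) + 115)*65 = ((42 - 65)/((-7 - 1*7**2 + 7*7) + (5*(-3))*0) + 115)*65 = (-23/((-7 - 1*49 + 49) - 15*0) + 115)*65 = (-23/((-7 - 49 + 49) + 0) + 115)*65 = (-23/(-7 + 0) + 115)*65 = (-23/(-7) + 115)*65 = (-23*(-1/7) + 115)*65 = (23/7 + 115)*65 = (828/7)*65 = 53820/7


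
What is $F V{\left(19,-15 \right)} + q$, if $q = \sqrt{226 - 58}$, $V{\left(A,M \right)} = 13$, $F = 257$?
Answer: $3341 + 2 \sqrt{42} \approx 3354.0$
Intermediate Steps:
$q = 2 \sqrt{42}$ ($q = \sqrt{168} = 2 \sqrt{42} \approx 12.961$)
$F V{\left(19,-15 \right)} + q = 257 \cdot 13 + 2 \sqrt{42} = 3341 + 2 \sqrt{42}$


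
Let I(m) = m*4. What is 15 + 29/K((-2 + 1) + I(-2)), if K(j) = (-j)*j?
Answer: 1186/81 ≈ 14.642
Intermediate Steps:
I(m) = 4*m
K(j) = -j²
15 + 29/K((-2 + 1) + I(-2)) = 15 + 29/(-((-2 + 1) + 4*(-2))²) = 15 + 29/(-(-1 - 8)²) = 15 + 29/(-1*(-9)²) = 15 + 29/(-1*81) = 15 + 29/(-81) = 15 - 1/81*29 = 15 - 29/81 = 1186/81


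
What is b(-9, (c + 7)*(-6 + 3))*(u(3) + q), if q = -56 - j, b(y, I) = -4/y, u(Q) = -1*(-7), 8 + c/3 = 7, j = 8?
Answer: -76/3 ≈ -25.333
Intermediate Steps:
c = -3 (c = -24 + 3*7 = -24 + 21 = -3)
u(Q) = 7
q = -64 (q = -56 - 1*8 = -56 - 8 = -64)
b(-9, (c + 7)*(-6 + 3))*(u(3) + q) = (-4/(-9))*(7 - 64) = -4*(-⅑)*(-57) = (4/9)*(-57) = -76/3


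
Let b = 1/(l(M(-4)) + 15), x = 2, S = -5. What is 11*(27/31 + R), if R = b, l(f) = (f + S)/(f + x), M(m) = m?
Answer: 12265/1209 ≈ 10.145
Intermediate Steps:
l(f) = (-5 + f)/(2 + f) (l(f) = (f - 5)/(f + 2) = (-5 + f)/(2 + f))
b = 2/39 (b = 1/((-5 - 4)/(2 - 4) + 15) = 1/(-9/(-2) + 15) = 1/(-½*(-9) + 15) = 1/(9/2 + 15) = 1/(39/2) = 2/39 ≈ 0.051282)
R = 2/39 ≈ 0.051282
11*(27/31 + R) = 11*(27/31 + 2/39) = 11*(1115/1209) = 12265/1209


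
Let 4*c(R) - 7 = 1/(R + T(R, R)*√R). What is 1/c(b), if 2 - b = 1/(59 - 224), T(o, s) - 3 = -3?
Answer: 662/1241 ≈ 0.53344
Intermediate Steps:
T(o, s) = 0 (T(o, s) = 3 - 3 = 0)
b = 331/165 (b = 2 - 1/(59 - 224) = 2 - 1/(-165) = 2 - 1*(-1/165) = 2 + 1/165 = 331/165 ≈ 2.0061)
c(R) = 7/4 + 1/(4*R) (c(R) = 7/4 + 1/(4*(R + 0*√R)) = 7/4 + 1/(4*(R + 0)) = 7/4 + 1/(4*R))
1/c(b) = 1/((1 + 7*(331/165))/(4*(331/165))) = 1/((¼)*(165/331)*(1 + 2317/165)) = 1/((¼)*(165/331)*(2482/165)) = 1/(1241/662) = 662/1241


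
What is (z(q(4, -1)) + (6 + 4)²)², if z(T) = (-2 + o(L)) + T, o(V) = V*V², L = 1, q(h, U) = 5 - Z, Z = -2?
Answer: 11236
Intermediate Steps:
q(h, U) = 7 (q(h, U) = 5 - 1*(-2) = 5 + 2 = 7)
o(V) = V³
z(T) = -1 + T (z(T) = (-2 + 1³) + T = (-2 + 1) + T = -1 + T)
(z(q(4, -1)) + (6 + 4)²)² = ((-1 + 7) + (6 + 4)²)² = (6 + 10²)² = (6 + 100)² = 106² = 11236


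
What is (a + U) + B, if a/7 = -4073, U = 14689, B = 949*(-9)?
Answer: -22363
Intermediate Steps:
B = -8541
a = -28511 (a = 7*(-4073) = -28511)
(a + U) + B = (-28511 + 14689) - 8541 = -13822 - 8541 = -22363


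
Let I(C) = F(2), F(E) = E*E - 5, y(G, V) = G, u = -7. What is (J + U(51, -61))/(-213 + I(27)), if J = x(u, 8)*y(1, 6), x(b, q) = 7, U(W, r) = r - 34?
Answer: 44/107 ≈ 0.41121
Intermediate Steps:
U(W, r) = -34 + r
F(E) = -5 + E² (F(E) = E² - 5 = -5 + E²)
I(C) = -1 (I(C) = -5 + 2² = -5 + 4 = -1)
J = 7 (J = 7*1 = 7)
(J + U(51, -61))/(-213 + I(27)) = (7 + (-34 - 61))/(-213 - 1) = (7 - 95)/(-214) = -88*(-1/214) = 44/107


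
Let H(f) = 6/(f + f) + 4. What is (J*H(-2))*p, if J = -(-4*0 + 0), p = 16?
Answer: 0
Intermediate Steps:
H(f) = 4 + 3/f (H(f) = 6/((2*f)) + 4 = 6*(1/(2*f)) + 4 = 3/f + 4 = 4 + 3/f)
J = 0 (J = -(0 + 0) = -1*0 = 0)
(J*H(-2))*p = (0*(4 + 3/(-2)))*16 = (0*(4 + 3*(-½)))*16 = (0*(4 - 3/2))*16 = (0*(5/2))*16 = 0*16 = 0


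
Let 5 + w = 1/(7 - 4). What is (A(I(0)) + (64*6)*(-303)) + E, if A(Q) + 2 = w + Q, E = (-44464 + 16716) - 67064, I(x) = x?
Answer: -633512/3 ≈ -2.1117e+5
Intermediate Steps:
w = -14/3 (w = -5 + 1/(7 - 4) = -5 + 1/3 = -5 + ⅓ = -14/3 ≈ -4.6667)
E = -94812 (E = -27748 - 67064 = -94812)
A(Q) = -20/3 + Q (A(Q) = -2 + (-14/3 + Q) = -20/3 + Q)
(A(I(0)) + (64*6)*(-303)) + E = ((-20/3 + 0) + (64*6)*(-303)) - 94812 = (-20/3 + 384*(-303)) - 94812 = (-20/3 - 116352) - 94812 = -349076/3 - 94812 = -633512/3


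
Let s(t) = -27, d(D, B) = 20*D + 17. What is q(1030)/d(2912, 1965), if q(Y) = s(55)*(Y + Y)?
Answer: -6180/6473 ≈ -0.95473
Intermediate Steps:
d(D, B) = 17 + 20*D
q(Y) = -54*Y (q(Y) = -27*(Y + Y) = -54*Y)
q(1030)/d(2912, 1965) = (-54*1030)/(17 + 20*2912) = -55620/(17 + 58240) = -55620/58257 = -55620*1/58257 = -6180/6473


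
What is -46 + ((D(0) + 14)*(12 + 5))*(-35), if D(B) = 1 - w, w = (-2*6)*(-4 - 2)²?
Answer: -266011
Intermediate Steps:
w = -432 (w = -12*(-6)² = -12*36 = -432)
D(B) = 433 (D(B) = 1 - 1*(-432) = 1 + 432 = 433)
-46 + ((D(0) + 14)*(12 + 5))*(-35) = -46 + ((433 + 14)*(12 + 5))*(-35) = -46 + (447*17)*(-35) = -46 + 7599*(-35) = -46 - 265965 = -266011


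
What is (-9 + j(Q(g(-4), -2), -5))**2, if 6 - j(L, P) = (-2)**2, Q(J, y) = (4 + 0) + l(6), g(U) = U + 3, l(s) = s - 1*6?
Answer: 49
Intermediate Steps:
l(s) = -6 + s (l(s) = s - 6 = -6 + s)
g(U) = 3 + U
Q(J, y) = 4 (Q(J, y) = (4 + 0) + (-6 + 6) = 4 + 0 = 4)
j(L, P) = 2 (j(L, P) = 6 - 1*(-2)**2 = 6 - 1*4 = 6 - 4 = 2)
(-9 + j(Q(g(-4), -2), -5))**2 = (-9 + 2)**2 = (-7)**2 = 49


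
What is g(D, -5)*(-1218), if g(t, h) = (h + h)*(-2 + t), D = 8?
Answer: 73080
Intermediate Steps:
g(t, h) = 2*h*(-2 + t) (g(t, h) = (2*h)*(-2 + t) = 2*h*(-2 + t))
g(D, -5)*(-1218) = (2*(-5)*(-2 + 8))*(-1218) = (2*(-5)*6)*(-1218) = -60*(-1218) = 73080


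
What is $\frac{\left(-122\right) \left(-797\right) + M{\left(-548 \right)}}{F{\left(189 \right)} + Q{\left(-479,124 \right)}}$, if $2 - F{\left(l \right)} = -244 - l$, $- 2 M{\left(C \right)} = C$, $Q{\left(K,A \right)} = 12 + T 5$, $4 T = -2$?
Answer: $\frac{195016}{889} \approx 219.37$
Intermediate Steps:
$T = - \frac{1}{2}$ ($T = \frac{1}{4} \left(-2\right) = - \frac{1}{2} \approx -0.5$)
$Q{\left(K,A \right)} = \frac{19}{2}$ ($Q{\left(K,A \right)} = 12 - \frac{5}{2} = \frac{19}{2}$)
$M{\left(C \right)} = - \frac{C}{2}$
$F{\left(l \right)} = 246 + l$ ($F{\left(l \right)} = 2 - \left(-244 - l\right) = 2 + \left(244 + l\right) = 246 + l$)
$\frac{\left(-122\right) \left(-797\right) + M{\left(-548 \right)}}{F{\left(189 \right)} + Q{\left(-479,124 \right)}} = \frac{\left(-122\right) \left(-797\right) - -274}{\left(246 + 189\right) + \frac{19}{2}} = \frac{97234 + 274}{435 + \frac{19}{2}} = \frac{97508}{\frac{889}{2}} = 97508 \cdot \frac{2}{889} = \frac{195016}{889}$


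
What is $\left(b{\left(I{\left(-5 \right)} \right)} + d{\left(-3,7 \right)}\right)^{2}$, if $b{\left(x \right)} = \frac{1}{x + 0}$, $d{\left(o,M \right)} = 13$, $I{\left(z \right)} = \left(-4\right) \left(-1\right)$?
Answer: $\frac{2809}{16} \approx 175.56$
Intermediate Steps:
$I{\left(z \right)} = 4$
$b{\left(x \right)} = \frac{1}{x}$
$\left(b{\left(I{\left(-5 \right)} \right)} + d{\left(-3,7 \right)}\right)^{2} = \left(\frac{1}{4} + 13\right)^{2} = \left(\frac{53}{4}\right)^{2} = \frac{2809}{16}$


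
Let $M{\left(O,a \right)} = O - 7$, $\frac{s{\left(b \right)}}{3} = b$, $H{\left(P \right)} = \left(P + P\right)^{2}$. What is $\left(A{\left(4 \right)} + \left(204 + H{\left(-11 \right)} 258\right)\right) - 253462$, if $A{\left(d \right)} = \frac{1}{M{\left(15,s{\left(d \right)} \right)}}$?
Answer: $- \frac{1027087}{8} \approx -1.2839 \cdot 10^{5}$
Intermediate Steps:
$H{\left(P \right)} = 4 P^{2}$ ($H{\left(P \right)} = \left(2 P\right)^{2} = 4 P^{2}$)
$s{\left(b \right)} = 3 b$
$M{\left(O,a \right)} = -7 + O$
$A{\left(d \right)} = \frac{1}{8}$ ($A{\left(d \right)} = \frac{1}{-7 + 15} = \frac{1}{8}$)
$\left(A{\left(4 \right)} + \left(204 + H{\left(-11 \right)} 258\right)\right) - 253462 = \left(\frac{1}{8} + \left(204 + 4 \left(-11\right)^{2} \cdot 258\right)\right) - 253462 = \left(\frac{1}{8} + \left(204 + 4 \cdot 121 \cdot 258\right)\right) - 253462 = \left(\frac{1}{8} + \left(204 + 484 \cdot 258\right)\right) - 253462 = \left(\frac{1}{8} + \left(204 + 124872\right)\right) - 253462 = \left(\frac{1}{8} + 125076\right) - 253462 = \frac{1000609}{8} - 253462 = - \frac{1027087}{8}$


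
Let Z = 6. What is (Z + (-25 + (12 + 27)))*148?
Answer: 2960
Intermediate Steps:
(Z + (-25 + (12 + 27)))*148 = (6 + (-25 + (12 + 27)))*148 = (6 + (-25 + 39))*148 = (6 + 14)*148 = 20*148 = 2960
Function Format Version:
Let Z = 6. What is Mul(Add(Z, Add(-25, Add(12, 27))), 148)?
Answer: 2960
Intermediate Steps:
Mul(Add(Z, Add(-25, Add(12, 27))), 148) = Mul(Add(6, Add(-25, Add(12, 27))), 148) = Mul(Add(6, Add(-25, 39)), 148) = Mul(Add(6, 14), 148) = Mul(20, 148) = 2960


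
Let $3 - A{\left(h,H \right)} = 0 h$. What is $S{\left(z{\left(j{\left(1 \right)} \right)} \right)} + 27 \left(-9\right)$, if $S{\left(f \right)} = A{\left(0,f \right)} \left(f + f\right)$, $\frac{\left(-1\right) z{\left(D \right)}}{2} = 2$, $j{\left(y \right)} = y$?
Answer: $-267$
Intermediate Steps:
$A{\left(h,H \right)} = 3$ ($A{\left(h,H \right)} = 3 - 0 h = 3 - 0 = 3 + 0 = 3$)
$z{\left(D \right)} = -4$ ($z{\left(D \right)} = \left(-2\right) 2 = -4$)
$S{\left(f \right)} = 6 f$ ($S{\left(f \right)} = 3 \left(f + f\right) = 3 \cdot 2 f = 6 f$)
$S{\left(z{\left(j{\left(1 \right)} \right)} \right)} + 27 \left(-9\right) = 6 \left(-4\right) + 27 \left(-9\right) = -24 - 243 = -267$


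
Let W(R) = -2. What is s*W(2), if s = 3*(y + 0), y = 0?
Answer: 0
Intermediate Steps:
s = 0 (s = 3*(0 + 0) = 3*0 = 0)
s*W(2) = 0*(-2) = 0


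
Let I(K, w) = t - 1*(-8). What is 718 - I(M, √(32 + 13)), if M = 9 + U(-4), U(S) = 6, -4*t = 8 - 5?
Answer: 2843/4 ≈ 710.75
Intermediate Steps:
t = -¾ (t = -(8 - 5)/4 = -¼*3 = -¾ ≈ -0.75000)
M = 15 (M = 9 + 6 = 15)
I(K, w) = 29/4 (I(K, w) = -¾ - 1*(-8) = -¾ + 8 = 29/4)
718 - I(M, √(32 + 13)) = 718 - 1*29/4 = 718 - 29/4 = 2843/4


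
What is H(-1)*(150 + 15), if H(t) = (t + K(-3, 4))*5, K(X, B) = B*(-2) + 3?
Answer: -4950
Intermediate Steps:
K(X, B) = 3 - 2*B (K(X, B) = -2*B + 3 = 3 - 2*B)
H(t) = -25 + 5*t (H(t) = (t + (3 - 2*4))*5 = (t + (3 - 8))*5 = (t - 5)*5 = (-5 + t)*5 = -25 + 5*t)
H(-1)*(150 + 15) = (-25 + 5*(-1))*(150 + 15) = (-25 - 5)*165 = -30*165 = -4950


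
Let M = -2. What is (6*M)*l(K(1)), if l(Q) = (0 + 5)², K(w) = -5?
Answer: -300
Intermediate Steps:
l(Q) = 25 (l(Q) = 5² = 25)
(6*M)*l(K(1)) = (6*(-2))*25 = -12*25 = -300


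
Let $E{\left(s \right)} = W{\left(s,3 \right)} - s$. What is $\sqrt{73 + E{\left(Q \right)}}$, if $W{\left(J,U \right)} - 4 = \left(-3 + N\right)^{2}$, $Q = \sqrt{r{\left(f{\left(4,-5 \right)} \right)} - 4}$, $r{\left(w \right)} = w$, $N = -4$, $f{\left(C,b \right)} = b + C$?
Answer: $\sqrt{126 - i \sqrt{5}} \approx 11.225 - 0.0996 i$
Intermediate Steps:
$f{\left(C,b \right)} = C + b$
$Q = i \sqrt{5}$ ($Q = \sqrt{\left(4 - 5\right) - 4} = \sqrt{-1 - 4} = \sqrt{-5} = i \sqrt{5} \approx 2.2361 i$)
$W{\left(J,U \right)} = 53$ ($W{\left(J,U \right)} = 4 + \left(-3 - 4\right)^{2} = 4 + \left(-7\right)^{2} = 4 + 49 = 53$)
$E{\left(s \right)} = 53 - s$
$\sqrt{73 + E{\left(Q \right)}} = \sqrt{73 + \left(53 - i \sqrt{5}\right)} = \sqrt{126 - i \sqrt{5}}$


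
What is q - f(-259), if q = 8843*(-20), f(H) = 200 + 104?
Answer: -177164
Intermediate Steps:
f(H) = 304
q = -176860
q - f(-259) = -176860 - 1*304 = -176860 - 304 = -177164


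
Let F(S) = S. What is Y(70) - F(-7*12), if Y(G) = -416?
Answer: -332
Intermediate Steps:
Y(70) - F(-7*12) = -416 - (-7)*12 = -416 - 1*(-84) = -416 + 84 = -332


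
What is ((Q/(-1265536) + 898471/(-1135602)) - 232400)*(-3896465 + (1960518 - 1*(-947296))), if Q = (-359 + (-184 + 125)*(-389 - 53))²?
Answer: 165472914199968213916739/718572606336 ≈ 2.3028e+11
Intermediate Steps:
Q = 661466961 (Q = (-359 - 59*(-442))² = (-359 + 26078)² = 25719² = 661466961)
((Q/(-1265536) + 898471/(-1135602)) - 232400)*(-3896465 + (1960518 - 1*(-947296))) = ((661466961/(-1265536) + 898471/(-1135602)) - 232400)*(-3896465 + (1960518 - 1*(-947296))) = ((661466961*(-1/1265536) + 898471*(-1/1135602)) - 232400)*(-3896465 + (1960518 + 947296)) = ((-661466961/1265536 - 898471/1135602) - 232400)*(-3896465 + 2907814) = (-376150125620489/718572606336 - 232400)*(-988651) = -167372423838106889/718572606336*(-988651) = 165472914199968213916739/718572606336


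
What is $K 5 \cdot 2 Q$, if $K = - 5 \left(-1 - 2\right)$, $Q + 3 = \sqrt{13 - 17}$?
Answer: $-450 + 300 i \approx -450.0 + 300.0 i$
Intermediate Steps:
$Q = -3 + 2 i$ ($Q = -3 + \sqrt{13 - 17} = -3 + \sqrt{-4} = -3 + 2 i \approx -3.0 + 2.0 i$)
$K = 15$ ($K = \left(-5\right) \left(-3\right) = 15$)
$K 5 \cdot 2 Q = 15 \cdot 5 \cdot 2 \left(-3 + 2 i\right) = 75 \cdot 2 \left(-3 + 2 i\right) = 150 \left(-3 + 2 i\right) = -450 + 300 i$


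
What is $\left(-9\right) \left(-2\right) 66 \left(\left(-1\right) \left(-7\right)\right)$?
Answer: $8316$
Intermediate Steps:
$\left(-9\right) \left(-2\right) 66 \left(\left(-1\right) \left(-7\right)\right) = 18 \cdot 66 \cdot 7 = 1188 \cdot 7 = 8316$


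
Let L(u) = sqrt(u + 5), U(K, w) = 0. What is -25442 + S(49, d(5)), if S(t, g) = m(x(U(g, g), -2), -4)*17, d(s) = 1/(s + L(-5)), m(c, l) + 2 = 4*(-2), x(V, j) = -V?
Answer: -25612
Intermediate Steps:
m(c, l) = -10 (m(c, l) = -2 + 4*(-2) = -2 - 8 = -10)
L(u) = sqrt(5 + u)
d(s) = 1/s (d(s) = 1/(s + sqrt(5 - 5)) = 1/(s + sqrt(0)) = 1/(s + 0) = 1/s)
S(t, g) = -170 (S(t, g) = -10*17 = -170)
-25442 + S(49, d(5)) = -25442 - 170 = -25612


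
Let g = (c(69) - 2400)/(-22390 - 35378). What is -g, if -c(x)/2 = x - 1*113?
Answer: -289/7221 ≈ -0.040022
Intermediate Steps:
c(x) = 226 - 2*x (c(x) = -2*(x - 1*113) = -2*(x - 113) = -2*(-113 + x) = 226 - 2*x)
g = 289/7221 (g = ((226 - 2*69) - 2400)/(-22390 - 35378) = ((226 - 138) - 2400)/(-57768) = (88 - 2400)*(-1/57768) = -2312*(-1/57768) = 289/7221 ≈ 0.040022)
-g = -1*289/7221 = -289/7221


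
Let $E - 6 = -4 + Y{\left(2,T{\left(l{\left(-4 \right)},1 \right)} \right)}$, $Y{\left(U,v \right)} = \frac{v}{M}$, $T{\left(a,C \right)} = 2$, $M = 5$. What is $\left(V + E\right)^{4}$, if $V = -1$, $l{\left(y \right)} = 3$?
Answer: $\frac{2401}{625} \approx 3.8416$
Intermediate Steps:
$Y{\left(U,v \right)} = \frac{v}{5}$
$E = \frac{12}{5}$ ($E = 6 + \left(-4 + \frac{1}{5} \cdot 2\right) = 6 + \left(-4 + \frac{2}{5}\right) = 6 - \frac{18}{5} = \frac{12}{5} \approx 2.4$)
$\left(V + E\right)^{4} = \left(-1 + \frac{12}{5}\right)^{4} = \left(\frac{7}{5}\right)^{4} = \frac{2401}{625}$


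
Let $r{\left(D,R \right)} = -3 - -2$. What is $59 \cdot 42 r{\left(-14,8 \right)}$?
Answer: $-2478$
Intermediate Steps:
$r{\left(D,R \right)} = -1$ ($r{\left(D,R \right)} = -3 + 2 = -1$)
$59 \cdot 42 r{\left(-14,8 \right)} = 59 \cdot 42 \left(-1\right) = 2478 \left(-1\right) = -2478$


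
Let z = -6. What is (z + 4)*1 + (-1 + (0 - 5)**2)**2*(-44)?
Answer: -25346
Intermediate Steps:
(z + 4)*1 + (-1 + (0 - 5)**2)**2*(-44) = (-6 + 4)*1 + (-1 + (0 - 5)**2)**2*(-44) = -2*1 + (-1 + (-5)**2)**2*(-44) = -2 + (-1 + 25)**2*(-44) = -2 + 24**2*(-44) = -2 + 576*(-44) = -2 - 25344 = -25346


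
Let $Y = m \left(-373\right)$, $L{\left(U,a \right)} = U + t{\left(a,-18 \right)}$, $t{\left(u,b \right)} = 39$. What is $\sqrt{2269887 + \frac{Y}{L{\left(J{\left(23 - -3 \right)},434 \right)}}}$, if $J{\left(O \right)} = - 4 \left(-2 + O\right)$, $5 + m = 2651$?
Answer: $\frac{\sqrt{825679941}}{19} \approx 1512.3$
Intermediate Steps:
$m = 2646$ ($m = -5 + 2651 = 2646$)
$J{\left(O \right)} = 8 - 4 O$
$L{\left(U,a \right)} = 39 + U$ ($L{\left(U,a \right)} = U + 39 = 39 + U$)
$Y = -986958$ ($Y = 2646 \left(-373\right) = -986958$)
$\sqrt{2269887 + \frac{Y}{L{\left(J{\left(23 - -3 \right)},434 \right)}}} = \sqrt{2269887 - \frac{986958}{39 + \left(8 - 4 \left(23 - -3\right)\right)}} = \sqrt{2269887 - \frac{986958}{39 + \left(8 - 4 \left(23 + 3\right)\right)}} = \sqrt{2269887 - \frac{986958}{39 + \left(8 - 104\right)}} = \sqrt{2269887 - \frac{986958}{39 - 96}} = \sqrt{2269887 - \frac{986958}{-57}} = \sqrt{2269887 - - \frac{328986}{19}} = \sqrt{2269887 + \frac{328986}{19}} = \sqrt{\frac{43456839}{19}} = \frac{\sqrt{825679941}}{19}$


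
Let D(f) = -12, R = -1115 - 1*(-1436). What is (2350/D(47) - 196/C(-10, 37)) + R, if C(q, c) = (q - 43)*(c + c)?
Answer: 1473299/11766 ≈ 125.22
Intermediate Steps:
R = 321 (R = -1115 + 1436 = 321)
C(q, c) = 2*c*(-43 + q) (C(q, c) = (-43 + q)*(2*c) = 2*c*(-43 + q))
(2350/D(47) - 196/C(-10, 37)) + R = (2350/(-12) - 196*1/(74*(-43 - 10))) + 321 = (2350*(-1/12) - 196/(2*37*(-53))) + 321 = (-1175/6 - 196/(-3922)) + 321 = (-1175/6 - 196*(-1/3922)) + 321 = (-1175/6 + 98/1961) + 321 = -2303587/11766 + 321 = 1473299/11766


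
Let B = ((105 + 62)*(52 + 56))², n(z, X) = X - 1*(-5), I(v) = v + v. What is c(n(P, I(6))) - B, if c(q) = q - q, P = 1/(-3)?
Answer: -325297296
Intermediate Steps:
P = -⅓ (P = 1*(-⅓) = -⅓ ≈ -0.33333)
I(v) = 2*v
n(z, X) = 5 + X (n(z, X) = X + 5 = 5 + X)
c(q) = 0
B = 325297296 (B = (167*108)² = 18036² = 325297296)
c(n(P, I(6))) - B = 0 - 1*325297296 = 0 - 325297296 = -325297296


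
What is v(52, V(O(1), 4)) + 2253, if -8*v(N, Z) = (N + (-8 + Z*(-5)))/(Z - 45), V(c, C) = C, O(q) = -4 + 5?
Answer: 92376/41 ≈ 2253.1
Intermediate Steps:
O(q) = 1
v(N, Z) = -(-8 + N - 5*Z)/(8*(-45 + Z)) (v(N, Z) = -(N + (-8 + Z*(-5)))/(8*(Z - 45)) = -(N + (-8 - 5*Z))/(8*(-45 + Z)) = -(-8 + N - 5*Z)/(8*(-45 + Z)))
v(52, V(O(1), 4)) + 2253 = (8 - 1*52 + 5*4)/(8*(-45 + 4)) + 2253 = (⅛)*(8 - 52 + 20)/(-41) + 2253 = (⅛)*(-1/41)*(-24) + 2253 = 3/41 + 2253 = 92376/41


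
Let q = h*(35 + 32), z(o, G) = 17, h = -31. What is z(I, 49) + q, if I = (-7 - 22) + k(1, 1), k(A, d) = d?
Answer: -2060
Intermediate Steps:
I = -28 (I = (-7 - 22) + 1 = -29 + 1 = -28)
q = -2077 (q = -31*(35 + 32) = -31*67 = -2077)
z(I, 49) + q = 17 - 2077 = -2060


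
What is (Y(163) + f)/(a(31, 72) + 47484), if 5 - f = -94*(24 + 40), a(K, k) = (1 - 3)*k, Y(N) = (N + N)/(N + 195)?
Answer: 538961/4236930 ≈ 0.12721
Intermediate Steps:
Y(N) = 2*N/(195 + N) (Y(N) = (2*N)/(195 + N) = 2*N/(195 + N))
a(K, k) = -2*k
f = 6021 (f = 5 - (-94)*(24 + 40) = 5 - (-94)*64 = 5 - 1*(-6016) = 5 + 6016 = 6021)
(Y(163) + f)/(a(31, 72) + 47484) = (2*163/(195 + 163) + 6021)/(-2*72 + 47484) = (2*163/358 + 6021)/(-144 + 47484) = (2*163*(1/358) + 6021)/47340 = (163/179 + 6021)*(1/47340) = (1077922/179)*(1/47340) = 538961/4236930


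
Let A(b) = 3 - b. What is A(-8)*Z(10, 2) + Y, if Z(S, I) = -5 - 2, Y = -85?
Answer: -162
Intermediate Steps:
Z(S, I) = -7
A(-8)*Z(10, 2) + Y = (3 - 1*(-8))*(-7) - 85 = (3 + 8)*(-7) - 85 = 11*(-7) - 85 = -77 - 85 = -162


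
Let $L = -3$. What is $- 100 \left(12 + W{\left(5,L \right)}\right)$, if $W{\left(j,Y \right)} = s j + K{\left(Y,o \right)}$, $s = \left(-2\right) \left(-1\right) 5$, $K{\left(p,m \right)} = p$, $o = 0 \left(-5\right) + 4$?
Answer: $-5900$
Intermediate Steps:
$o = 4$ ($o = 0 + 4 = 4$)
$s = 10$ ($s = 2 \cdot 5 = 10$)
$W{\left(j,Y \right)} = Y + 10 j$ ($W{\left(j,Y \right)} = 10 j + Y = Y + 10 j$)
$- 100 \left(12 + W{\left(5,L \right)}\right) = - 100 \left(12 + \left(-3 + 10 \cdot 5\right)\right) = - 100 \left(12 + \left(-3 + 50\right)\right) = - 100 \left(12 + 47\right) = \left(-100\right) 59 = -5900$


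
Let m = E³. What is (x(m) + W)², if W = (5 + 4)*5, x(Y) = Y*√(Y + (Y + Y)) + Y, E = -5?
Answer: -5852975 + 100000*I*√15 ≈ -5.853e+6 + 3.873e+5*I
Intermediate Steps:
m = -125 (m = (-5)³ = -125)
x(Y) = Y + √3*Y^(3/2) (x(Y) = Y*√(Y + 2*Y) + Y = Y*√(3*Y) + Y = Y*(√3*√Y) + Y = √3*Y^(3/2) + Y = Y + √3*Y^(3/2))
W = 45 (W = 9*5 = 45)
(x(m) + W)² = ((-125 + √3*(-125)^(3/2)) + 45)² = ((-125 + √3*(-625*I*√5)) + 45)² = ((-125 - 625*I*√15) + 45)² = (-80 - 625*I*√15)²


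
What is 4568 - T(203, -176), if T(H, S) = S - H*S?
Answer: -30984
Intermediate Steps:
T(H, S) = S - H*S
4568 - T(203, -176) = 4568 - (-176)*(1 - 1*203) = 4568 - (-176)*(1 - 203) = 4568 - (-176)*(-202) = 4568 - 1*35552 = 4568 - 35552 = -30984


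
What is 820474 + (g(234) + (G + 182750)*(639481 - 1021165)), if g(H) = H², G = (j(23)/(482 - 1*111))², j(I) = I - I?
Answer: -69751875770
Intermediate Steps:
j(I) = 0
G = 0 (G = (0/(482 - 1*111))² = (0/(482 - 111))² = (0/371)² = (0*(1/371))² = 0² = 0)
820474 + (g(234) + (G + 182750)*(639481 - 1021165)) = 820474 + (234² + (0 + 182750)*(639481 - 1021165)) = 820474 + (54756 + 182750*(-381684)) = 820474 + (54756 - 69752751000) = 820474 - 69752696244 = -69751875770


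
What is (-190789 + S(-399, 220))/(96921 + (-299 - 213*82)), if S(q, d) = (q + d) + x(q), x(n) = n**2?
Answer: -31767/79156 ≈ -0.40132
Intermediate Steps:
S(q, d) = d + q + q**2 (S(q, d) = (q + d) + q**2 = (d + q) + q**2 = d + q + q**2)
(-190789 + S(-399, 220))/(96921 + (-299 - 213*82)) = (-190789 + (220 - 399 + (-399)**2))/(96921 + (-299 - 213*82)) = (-190789 + (220 - 399 + 159201))/(96921 + (-299 - 17466)) = (-190789 + 159022)/(96921 - 17765) = -31767/79156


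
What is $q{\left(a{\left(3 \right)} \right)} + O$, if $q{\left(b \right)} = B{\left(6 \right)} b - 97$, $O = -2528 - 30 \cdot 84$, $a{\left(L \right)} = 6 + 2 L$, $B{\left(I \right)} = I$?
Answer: $-5073$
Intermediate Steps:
$O = -5048$ ($O = -2528 - 2520 = -5048$)
$q{\left(b \right)} = -97 + 6 b$ ($q{\left(b \right)} = 6 b - 97 = -97 + 6 b$)
$q{\left(a{\left(3 \right)} \right)} + O = \left(-97 + 6 \left(6 + 2 \cdot 3\right)\right) - 5048 = \left(-97 + 6 \left(6 + 6\right)\right) - 5048 = \left(-97 + 6 \cdot 12\right) - 5048 = \left(-97 + 72\right) - 5048 = -25 - 5048 = -5073$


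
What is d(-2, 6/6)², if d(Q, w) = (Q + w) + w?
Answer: 0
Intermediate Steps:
d(Q, w) = Q + 2*w
d(-2, 6/6)² = (-2 + 2*(6/6))² = (-2 + 2*((⅙)*6))² = (-2 + 2*1)² = (-2 + 2)² = 0² = 0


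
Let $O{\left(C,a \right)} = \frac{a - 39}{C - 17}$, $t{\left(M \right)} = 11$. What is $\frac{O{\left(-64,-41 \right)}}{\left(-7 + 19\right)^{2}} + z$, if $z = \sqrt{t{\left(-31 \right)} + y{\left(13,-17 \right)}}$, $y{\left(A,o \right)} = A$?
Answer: $\frac{5}{729} + 2 \sqrt{6} \approx 4.9058$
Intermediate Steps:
$O{\left(C,a \right)} = \frac{-39 + a}{-17 + C}$
$z = 2 \sqrt{6}$ ($z = \sqrt{11 + 13} = \sqrt{24} = 2 \sqrt{6} \approx 4.899$)
$\frac{O{\left(-64,-41 \right)}}{\left(-7 + 19\right)^{2}} + z = \frac{\frac{1}{-17 - 64} \left(-39 - 41\right)}{\left(-7 + 19\right)^{2}} + 2 \sqrt{6} = \frac{\frac{1}{-81} \left(-80\right)}{12^{2}} + 2 \sqrt{6} = \frac{\left(- \frac{1}{81}\right) \left(-80\right)}{144} + 2 \sqrt{6} = \frac{80}{81} \cdot \frac{1}{144} + 2 \sqrt{6} = \frac{5}{729} + 2 \sqrt{6}$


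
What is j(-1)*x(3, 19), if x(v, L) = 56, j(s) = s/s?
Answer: 56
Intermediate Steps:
j(s) = 1
j(-1)*x(3, 19) = 1*56 = 56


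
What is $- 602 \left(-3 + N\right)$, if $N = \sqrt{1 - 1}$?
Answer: $1806$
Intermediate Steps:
$N = 0$ ($N = \sqrt{0} = 0$)
$- 602 \left(-3 + N\right) = - 602 \left(-3 + 0\right) = \left(-602\right) \left(-3\right) = 1806$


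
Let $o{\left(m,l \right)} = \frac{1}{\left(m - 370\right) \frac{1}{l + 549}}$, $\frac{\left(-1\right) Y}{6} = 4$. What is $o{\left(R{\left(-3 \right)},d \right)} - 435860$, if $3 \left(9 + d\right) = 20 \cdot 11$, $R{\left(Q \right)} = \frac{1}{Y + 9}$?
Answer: $- \frac{2419468060}{5551} \approx -4.3586 \cdot 10^{5}$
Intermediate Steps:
$Y = -24$ ($Y = \left(-6\right) 4 = -24$)
$R{\left(Q \right)} = - \frac{1}{15}$ ($R{\left(Q \right)} = \frac{1}{-24 + 9} = \frac{1}{-15} = - \frac{1}{15}$)
$d = \frac{193}{3}$ ($d = -9 + \frac{20 \cdot 11}{3} = -9 + \frac{1}{3} \cdot 220 = -9 + \frac{220}{3} = \frac{193}{3} \approx 64.333$)
$o{\left(m,l \right)} = \frac{549 + l}{-370 + m}$ ($o{\left(m,l \right)} = \frac{1}{\left(-370 + m\right) \frac{1}{549 + l}} = \frac{1}{\frac{1}{549 + l} \left(-370 + m\right)} = \frac{549 + l}{-370 + m}$)
$o{\left(R{\left(-3 \right)},d \right)} - 435860 = \frac{549 + \frac{193}{3}}{-370 - \frac{1}{15}} - 435860 = \frac{1}{- \frac{5551}{15}} \cdot \frac{1840}{3} - 435860 = \left(- \frac{15}{5551}\right) \frac{1840}{3} - 435860 = - \frac{9200}{5551} - 435860 = - \frac{2419468060}{5551}$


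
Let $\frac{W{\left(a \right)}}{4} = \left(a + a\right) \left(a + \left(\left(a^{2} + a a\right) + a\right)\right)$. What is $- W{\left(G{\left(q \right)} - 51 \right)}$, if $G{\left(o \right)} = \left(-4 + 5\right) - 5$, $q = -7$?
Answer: $2613600$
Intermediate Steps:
$G{\left(o \right)} = -4$ ($G{\left(o \right)} = 1 - 5 = -4$)
$W{\left(a \right)} = 8 a \left(2 a + 2 a^{2}\right)$ ($W{\left(a \right)} = 4 \left(a + a\right) \left(a + \left(\left(a^{2} + a a\right) + a\right)\right) = 4 \cdot 2 a \left(a + \left(\left(a^{2} + a^{2}\right) + a\right)\right) = 4 \cdot 2 a \left(a + \left(2 a^{2} + a\right)\right) = 4 \cdot 2 a \left(a + \left(a + 2 a^{2}\right)\right) = 4 \cdot 2 a \left(2 a + 2 a^{2}\right) = 8 a \left(2 a + 2 a^{2}\right)$)
$- W{\left(G{\left(q \right)} - 51 \right)} = - 16 \left(-4 - 51\right)^{2} \left(1 - 55\right) = - 16 \left(-55\right)^{2} \left(1 - 55\right) = - 16 \cdot 3025 \left(-54\right) = \left(-1\right) \left(-2613600\right) = 2613600$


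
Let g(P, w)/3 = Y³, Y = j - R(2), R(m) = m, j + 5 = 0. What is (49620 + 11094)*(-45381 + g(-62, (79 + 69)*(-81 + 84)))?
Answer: -2817736740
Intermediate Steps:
j = -5 (j = -5 + 0 = -5)
Y = -7 (Y = -5 - 1*2 = -5 - 2 = -7)
g(P, w) = -1029 (g(P, w) = 3*(-7)³ = 3*(-343) = -1029)
(49620 + 11094)*(-45381 + g(-62, (79 + 69)*(-81 + 84))) = (49620 + 11094)*(-45381 - 1029) = 60714*(-46410) = -2817736740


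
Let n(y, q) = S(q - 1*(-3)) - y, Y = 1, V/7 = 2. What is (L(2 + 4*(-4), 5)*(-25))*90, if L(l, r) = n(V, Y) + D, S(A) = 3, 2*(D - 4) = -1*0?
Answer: 15750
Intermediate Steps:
V = 14 (V = 7*2 = 14)
D = 4 (D = 4 + (-1*0)/2 = 4 + (½)*0 = 4 + 0 = 4)
n(y, q) = 3 - y
L(l, r) = -7 (L(l, r) = (3 - 1*14) + 4 = (3 - 14) + 4 = -11 + 4 = -7)
(L(2 + 4*(-4), 5)*(-25))*90 = -7*(-25)*90 = 175*90 = 15750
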